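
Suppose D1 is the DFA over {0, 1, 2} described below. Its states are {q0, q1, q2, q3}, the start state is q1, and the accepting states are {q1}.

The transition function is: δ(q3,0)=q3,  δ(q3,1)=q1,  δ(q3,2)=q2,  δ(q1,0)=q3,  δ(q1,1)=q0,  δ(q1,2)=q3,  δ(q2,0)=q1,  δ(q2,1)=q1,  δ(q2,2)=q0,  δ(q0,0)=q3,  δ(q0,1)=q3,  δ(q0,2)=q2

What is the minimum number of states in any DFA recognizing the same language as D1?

Every state is reachable, so we keep all 4.
Initial partition by acceptance: {q1} | {q0,q2,q3}.
On input 0, block {q0,q2,q3} splits into {q0,q3} and {q2}.
Refine {q0,q3} on symbol 1: members go to different blocks, giving {q0} and {q3}.
Stable partition: {q1} | {q0} | {q2} | {q3} — 4 equivalence classes.

4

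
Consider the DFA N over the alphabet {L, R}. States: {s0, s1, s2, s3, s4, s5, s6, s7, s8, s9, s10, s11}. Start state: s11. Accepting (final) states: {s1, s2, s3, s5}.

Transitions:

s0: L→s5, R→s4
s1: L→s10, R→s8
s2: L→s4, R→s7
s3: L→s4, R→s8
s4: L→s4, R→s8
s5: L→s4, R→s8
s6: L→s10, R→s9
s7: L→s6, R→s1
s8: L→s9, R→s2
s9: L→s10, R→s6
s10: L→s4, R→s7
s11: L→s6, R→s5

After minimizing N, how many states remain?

States {s0,s3} cannot be reached from the start state, so discard them.
P0 = {s1,s2,s5} | {s4,s6,s7,s8,s9,s10,s11}.
On input R, block {s4,s6,s7,s8,s9,s10,s11} splits into {s4,s6,s9,s10} and {s7,s8,s11}.
Split {s4,s6,s9,s10} by δ(·,R) → {s4,s10} and {s6,s9}.
Stable partition: {s1,s2,s5} | {s4,s10} | {s7,s8,s11} | {s6,s9} — 4 equivalence classes.

4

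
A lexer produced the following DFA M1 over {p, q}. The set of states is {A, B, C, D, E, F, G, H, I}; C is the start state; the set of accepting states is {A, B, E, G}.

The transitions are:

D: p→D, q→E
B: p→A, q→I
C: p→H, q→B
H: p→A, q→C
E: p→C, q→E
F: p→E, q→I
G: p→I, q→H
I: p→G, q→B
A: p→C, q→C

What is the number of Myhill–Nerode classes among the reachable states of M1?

6

Reachable states from the start: {A,B,C,G,H,I}. Unreachable: {D,E,F} — drop them.
Start with accepting vs non-accepting: {A,B,G} | {C,H,I}.
Split {A,B,G} by δ(·,p) → {A,G} and {B}.
Refine {C,H,I} on symbol p: members go to different blocks, giving {H,I} and {C}.
On input p, block {A,G} splits into {A} and {G}.
On input p, block {H,I} splits into {H} and {I}.
No further refinement is possible. Final partition (6 blocks): {A} | {H} | {B} | {C} | {G} | {I}.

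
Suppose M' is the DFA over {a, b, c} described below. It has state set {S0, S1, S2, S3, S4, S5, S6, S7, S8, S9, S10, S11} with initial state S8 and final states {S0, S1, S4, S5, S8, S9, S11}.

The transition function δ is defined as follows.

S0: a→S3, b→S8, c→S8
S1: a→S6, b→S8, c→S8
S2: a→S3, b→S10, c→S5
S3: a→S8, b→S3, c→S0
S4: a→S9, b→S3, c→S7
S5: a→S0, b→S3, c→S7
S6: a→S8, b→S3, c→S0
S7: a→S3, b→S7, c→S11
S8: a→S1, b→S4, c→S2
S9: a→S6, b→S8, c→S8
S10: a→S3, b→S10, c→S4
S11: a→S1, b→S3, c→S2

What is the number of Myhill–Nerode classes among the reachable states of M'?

5

Start with accepting vs non-accepting: {S0,S1,S4,S5,S8,S9,S11} | {S2,S3,S6,S7,S10}.
Refine {S0,S1,S4,S5,S8,S9,S11} on symbol a: members go to different blocks, giving {S4,S5,S8,S11} and {S0,S1,S9}.
Split {S4,S5,S8,S11} by δ(·,b) → {S4,S5,S11} and {S8}.
On input a, block {S2,S3,S6,S7,S10} splits into {S2,S7,S10} and {S3,S6}.
The partition is now stable with 5 blocks: {S4,S5,S11} | {S2,S7,S10} | {S0,S1,S9} | {S8} | {S3,S6}.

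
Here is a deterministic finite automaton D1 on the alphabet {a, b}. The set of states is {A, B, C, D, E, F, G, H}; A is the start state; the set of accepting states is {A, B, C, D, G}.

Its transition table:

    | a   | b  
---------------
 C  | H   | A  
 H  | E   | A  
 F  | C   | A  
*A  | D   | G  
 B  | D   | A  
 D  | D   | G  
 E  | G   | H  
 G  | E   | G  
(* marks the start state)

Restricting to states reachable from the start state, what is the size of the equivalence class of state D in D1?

2

First remove the unreachable states {B,C,F}; 5 states remain.
Start with accepting vs non-accepting: {A,D,G} | {E,H}.
On input a, block {A,D,G} splits into {A,D} and {G}.
Split {E,H} by δ(·,a) → {E} and {H}.
Stable partition: {A,D} | {E} | {G} | {H} — 4 equivalence classes.
State D belongs to the block {A,D}, which has 2 states.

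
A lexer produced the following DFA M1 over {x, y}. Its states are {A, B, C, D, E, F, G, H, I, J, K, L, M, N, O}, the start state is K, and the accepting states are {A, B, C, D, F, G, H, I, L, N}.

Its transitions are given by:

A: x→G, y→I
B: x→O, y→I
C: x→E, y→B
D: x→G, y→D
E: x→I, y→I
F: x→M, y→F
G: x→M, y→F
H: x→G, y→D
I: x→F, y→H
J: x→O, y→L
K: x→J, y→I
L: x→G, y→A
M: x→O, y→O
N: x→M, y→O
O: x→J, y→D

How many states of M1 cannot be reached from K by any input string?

No path from K leads to B, C, E, N; the other 11 states are all reachable.

4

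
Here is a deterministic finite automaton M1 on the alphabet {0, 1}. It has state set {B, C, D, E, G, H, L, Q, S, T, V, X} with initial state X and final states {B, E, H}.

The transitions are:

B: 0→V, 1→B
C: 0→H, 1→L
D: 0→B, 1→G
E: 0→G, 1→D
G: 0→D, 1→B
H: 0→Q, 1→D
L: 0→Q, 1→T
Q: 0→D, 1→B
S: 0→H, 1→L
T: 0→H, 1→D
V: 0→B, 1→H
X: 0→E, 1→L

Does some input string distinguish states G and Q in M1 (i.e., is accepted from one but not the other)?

No

First remove the unreachable states {C,S}; 10 states remain.
P0 = {B,E,H} | {D,G,L,Q,T,V,X}.
Refine {B,E,H} on symbol 1: members go to different blocks, giving {E,H} and {B}.
Split {D,G,L,Q,T,V,X} by δ(·,0) → {G,L,Q} and {D,V} and {T,X}.
Refine {G,L,Q} on symbol 0: members go to different blocks, giving {G,Q} and {L}.
Refine {D,V} on symbol 1: members go to different blocks, giving {V} and {D}.
Refine {T,X} on symbol 1: members go to different blocks, giving {X} and {T}.
Stable partition: {E,H} | {G,Q} | {B} | {V} | {X} | {L} | {D} | {T} — 8 equivalence classes.
G and Q lie in the same block of the stable partition, so they are equivalent — no string distinguishes them.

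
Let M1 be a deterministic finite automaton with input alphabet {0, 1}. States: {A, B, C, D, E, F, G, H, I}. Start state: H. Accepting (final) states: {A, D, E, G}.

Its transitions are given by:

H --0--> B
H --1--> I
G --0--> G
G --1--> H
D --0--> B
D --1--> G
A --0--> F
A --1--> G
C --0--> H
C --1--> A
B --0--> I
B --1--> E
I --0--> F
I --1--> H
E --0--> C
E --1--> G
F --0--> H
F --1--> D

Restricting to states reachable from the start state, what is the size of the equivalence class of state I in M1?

2

All states are reachable from the start state.
Start with accepting vs non-accepting: {A,D,E,G} | {B,C,F,H,I}.
Split {A,D,E,G} by δ(·,0) → {A,D,E} and {G}.
On input 1, block {B,C,F,H,I} splits into {B,C,F} and {H,I}.
No further refinement is possible. Final partition (4 blocks): {A,D,E} | {B,C,F} | {G} | {H,I}.
State I belongs to the block {H,I}, which has 2 states.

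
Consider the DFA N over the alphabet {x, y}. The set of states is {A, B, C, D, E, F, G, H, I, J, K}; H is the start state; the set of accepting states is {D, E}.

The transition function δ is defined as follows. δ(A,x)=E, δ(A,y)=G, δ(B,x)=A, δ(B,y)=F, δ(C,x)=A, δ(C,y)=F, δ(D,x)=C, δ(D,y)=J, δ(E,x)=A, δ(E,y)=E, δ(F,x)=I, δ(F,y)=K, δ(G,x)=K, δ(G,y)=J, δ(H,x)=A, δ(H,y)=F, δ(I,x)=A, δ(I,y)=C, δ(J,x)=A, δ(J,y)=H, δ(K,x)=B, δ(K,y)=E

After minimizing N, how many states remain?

Reachable states from the start: {A,B,C,E,F,G,H,I,J,K}. Unreachable: {D} — drop them.
P0 = {E} | {A,B,C,F,G,H,I,J,K}.
Refine {A,B,C,F,G,H,I,J,K} on symbol x: members go to different blocks, giving {B,C,F,G,H,I,J,K} and {A}.
On input x, block {B,C,F,G,H,I,J,K} splits into {B,C,H,I,J} and {F,G,K}.
Refine {B,C,H,I,J} on symbol y: members go to different blocks, giving {B,C,H} and {I,J}.
Split {F,G,K} by δ(·,x) → {F} and {G} and {K}.
The partition is now stable with 7 blocks: {E} | {B,C,H} | {A} | {F} | {I,J} | {G} | {K}.

7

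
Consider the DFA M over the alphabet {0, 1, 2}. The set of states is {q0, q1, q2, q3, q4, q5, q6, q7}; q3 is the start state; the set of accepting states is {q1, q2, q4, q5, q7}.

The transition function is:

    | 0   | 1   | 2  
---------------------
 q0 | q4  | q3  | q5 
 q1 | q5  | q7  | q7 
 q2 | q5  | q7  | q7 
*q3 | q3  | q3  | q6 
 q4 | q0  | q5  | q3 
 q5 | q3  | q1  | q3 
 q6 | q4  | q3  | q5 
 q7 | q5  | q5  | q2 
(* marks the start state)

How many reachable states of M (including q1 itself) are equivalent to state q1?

2

All states are reachable from the start state.
Initial partition by acceptance: {q1,q2,q4,q5,q7} | {q0,q3,q6}.
On input 0, block {q1,q2,q4,q5,q7} splits into {q1,q2,q7} and {q4,q5}.
On input 1, block {q1,q2,q7} splits into {q1,q2} and {q7}.
On input 0, block {q0,q3,q6} splits into {q0,q6} and {q3}.
Refine {q4,q5} on symbol 0: members go to different blocks, giving {q4} and {q5}.
Stable partition: {q1,q2} | {q0,q6} | {q4} | {q7} | {q3} | {q5} — 6 equivalence classes.
State q1 belongs to the block {q1,q2}, which has 2 states.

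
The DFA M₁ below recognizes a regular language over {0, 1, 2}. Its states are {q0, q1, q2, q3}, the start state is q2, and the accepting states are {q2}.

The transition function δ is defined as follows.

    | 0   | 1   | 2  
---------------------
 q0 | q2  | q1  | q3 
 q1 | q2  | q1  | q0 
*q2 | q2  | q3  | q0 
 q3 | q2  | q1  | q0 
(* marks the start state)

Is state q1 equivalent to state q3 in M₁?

P0 = {q2} | {q0,q1,q3}.
The partition is now stable with 2 blocks: {q2} | {q0,q1,q3}.
q1 and q3 lie in the same block of the stable partition, so they are equivalent — no string distinguishes them.

Yes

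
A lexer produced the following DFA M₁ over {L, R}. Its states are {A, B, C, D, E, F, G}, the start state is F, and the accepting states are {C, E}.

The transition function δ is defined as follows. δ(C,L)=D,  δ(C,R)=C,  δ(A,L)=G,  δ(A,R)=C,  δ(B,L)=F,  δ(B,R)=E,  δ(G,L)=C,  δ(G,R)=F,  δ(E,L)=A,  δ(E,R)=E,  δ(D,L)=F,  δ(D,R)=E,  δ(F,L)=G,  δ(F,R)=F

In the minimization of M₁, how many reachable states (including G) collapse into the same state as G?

1

Reachable states from the start: {A,C,D,E,F,G}. Unreachable: {B} — drop them.
Start with accepting vs non-accepting: {C,E} | {A,D,F,G}.
Refine {A,D,F,G} on symbol L: members go to different blocks, giving {A,D,F} and {G}.
Refine {A,D,F} on symbol L: members go to different blocks, giving {A,F} and {D}.
Refine {C,E} on symbol L: members go to different blocks, giving {C} and {E}.
Refine {A,F} on symbol R: members go to different blocks, giving {A} and {F}.
The partition is now stable with 6 blocks: {C} | {A} | {G} | {D} | {E} | {F}.
The equivalence class containing G is {G}, of size 1.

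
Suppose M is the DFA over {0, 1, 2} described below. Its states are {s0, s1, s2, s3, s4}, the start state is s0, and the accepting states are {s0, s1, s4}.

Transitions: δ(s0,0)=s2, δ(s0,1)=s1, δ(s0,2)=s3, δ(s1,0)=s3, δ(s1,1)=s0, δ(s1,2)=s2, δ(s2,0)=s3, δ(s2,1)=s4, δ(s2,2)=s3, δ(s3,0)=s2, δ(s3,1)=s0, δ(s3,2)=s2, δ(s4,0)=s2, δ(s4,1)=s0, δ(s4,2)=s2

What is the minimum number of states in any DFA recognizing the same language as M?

2

All states are reachable from the start state.
P0 = {s0,s1,s4} | {s2,s3}.
No further refinement is possible. Final partition (2 blocks): {s0,s1,s4} | {s2,s3}.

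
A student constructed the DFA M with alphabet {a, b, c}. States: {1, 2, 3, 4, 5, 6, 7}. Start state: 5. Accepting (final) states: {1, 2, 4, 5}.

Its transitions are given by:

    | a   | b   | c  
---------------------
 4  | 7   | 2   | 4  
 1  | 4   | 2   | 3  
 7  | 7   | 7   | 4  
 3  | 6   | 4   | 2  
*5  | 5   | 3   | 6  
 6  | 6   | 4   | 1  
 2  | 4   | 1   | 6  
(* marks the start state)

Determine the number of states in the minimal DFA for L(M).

Every state is reachable, so we keep all 7.
Initial partition by acceptance: {1,2,4,5} | {3,6,7}.
On input a, block {1,2,4,5} splits into {1,2,5} and {4}.
Split {1,2,5} by δ(·,a) → {1,2} and {5}.
Refine {3,6,7} on symbol b: members go to different blocks, giving {3,6} and {7}.
The partition is now stable with 5 blocks: {1,2} | {3,6} | {4} | {5} | {7}.

5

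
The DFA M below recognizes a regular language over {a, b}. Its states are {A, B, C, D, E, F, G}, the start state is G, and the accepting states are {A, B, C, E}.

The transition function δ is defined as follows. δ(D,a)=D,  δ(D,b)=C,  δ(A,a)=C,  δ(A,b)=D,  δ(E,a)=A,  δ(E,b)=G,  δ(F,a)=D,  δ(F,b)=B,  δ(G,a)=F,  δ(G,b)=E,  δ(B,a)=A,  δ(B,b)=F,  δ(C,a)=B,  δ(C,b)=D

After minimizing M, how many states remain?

2

Every state is reachable, so we keep all 7.
Initial partition by acceptance: {A,B,C,E} | {D,F,G}.
No further refinement is possible. Final partition (2 blocks): {A,B,C,E} | {D,F,G}.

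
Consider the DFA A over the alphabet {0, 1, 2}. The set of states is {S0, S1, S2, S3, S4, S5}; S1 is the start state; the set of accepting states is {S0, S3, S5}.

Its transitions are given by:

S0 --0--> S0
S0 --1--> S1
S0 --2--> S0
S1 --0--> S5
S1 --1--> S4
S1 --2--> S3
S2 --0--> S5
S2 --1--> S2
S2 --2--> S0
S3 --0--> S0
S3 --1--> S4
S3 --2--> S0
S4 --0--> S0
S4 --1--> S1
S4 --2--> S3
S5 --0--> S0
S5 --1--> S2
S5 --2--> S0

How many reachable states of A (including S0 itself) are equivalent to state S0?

Every state is reachable, so we keep all 6.
Start with accepting vs non-accepting: {S0,S3,S5} | {S1,S2,S4}.
Stable partition: {S0,S3,S5} | {S1,S2,S4} — 2 equivalence classes.
State S0 belongs to the block {S0,S3,S5}, which has 3 states.

3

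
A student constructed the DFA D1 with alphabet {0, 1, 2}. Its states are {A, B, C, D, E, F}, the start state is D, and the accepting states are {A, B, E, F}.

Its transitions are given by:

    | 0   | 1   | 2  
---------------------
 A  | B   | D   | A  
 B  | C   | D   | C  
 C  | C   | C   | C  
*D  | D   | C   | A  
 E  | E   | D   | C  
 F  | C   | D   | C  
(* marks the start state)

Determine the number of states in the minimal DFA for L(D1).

First remove the unreachable states {E,F}; 4 states remain.
P0 = {A,B} | {C,D}.
Refine {A,B} on symbol 0: members go to different blocks, giving {A} and {B}.
Refine {C,D} on symbol 2: members go to different blocks, giving {C} and {D}.
No further refinement is possible. Final partition (4 blocks): {A} | {C} | {B} | {D}.

4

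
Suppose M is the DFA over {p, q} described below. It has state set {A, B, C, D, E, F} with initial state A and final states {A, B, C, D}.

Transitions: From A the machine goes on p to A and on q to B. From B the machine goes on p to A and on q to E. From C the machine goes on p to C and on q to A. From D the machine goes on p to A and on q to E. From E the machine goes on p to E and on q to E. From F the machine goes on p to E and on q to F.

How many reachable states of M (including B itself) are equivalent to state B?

Reachable states from the start: {A,B,E}. Unreachable: {C,D,F} — drop them.
Start with accepting vs non-accepting: {A,B} | {E}.
On input q, block {A,B} splits into {A} and {B}.
The partition is now stable with 3 blocks: {A} | {E} | {B}.
State B belongs to the block {B}, which has 1 states.

1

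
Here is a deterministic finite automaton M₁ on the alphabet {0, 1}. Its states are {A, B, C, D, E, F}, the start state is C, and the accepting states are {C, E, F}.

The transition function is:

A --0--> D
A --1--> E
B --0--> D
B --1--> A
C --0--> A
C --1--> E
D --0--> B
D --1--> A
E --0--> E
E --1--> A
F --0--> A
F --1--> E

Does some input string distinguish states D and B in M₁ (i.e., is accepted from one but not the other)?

First remove the unreachable states {F}; 5 states remain.
Initial partition by acceptance: {C,E} | {A,B,D}.
Split {C,E} by δ(·,0) → {C} and {E}.
Split {A,B,D} by δ(·,1) → {B,D} and {A}.
No further refinement is possible. Final partition (4 blocks): {C} | {B,D} | {E} | {A}.
D and B lie in the same block of the stable partition, so they are equivalent — no string distinguishes them.

No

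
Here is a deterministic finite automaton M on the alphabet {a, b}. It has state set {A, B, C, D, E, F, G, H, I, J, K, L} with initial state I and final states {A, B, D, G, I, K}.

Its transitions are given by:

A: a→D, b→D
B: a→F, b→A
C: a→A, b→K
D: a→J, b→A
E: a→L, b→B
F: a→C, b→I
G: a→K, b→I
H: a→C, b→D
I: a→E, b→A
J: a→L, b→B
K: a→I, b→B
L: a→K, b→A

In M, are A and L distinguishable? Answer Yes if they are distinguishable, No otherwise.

Yes

First remove the unreachable states {G,H}; 10 states remain.
Initial partition by acceptance: {A,B,D,I,K} | {C,E,F,J,L}.
Split {A,B,D,I,K} by δ(·,a) → {B,D,I} and {A,K}.
Split {C,E,F,J,L} by δ(·,a) → {E,F,J} and {C,L}.
The partition is now stable with 4 blocks: {B,D,I} | {E,F,J} | {A,K} | {C,L}.
A and L end up in different blocks, so they are distinguishable. For instance, the string 'ε' is accepted from only A.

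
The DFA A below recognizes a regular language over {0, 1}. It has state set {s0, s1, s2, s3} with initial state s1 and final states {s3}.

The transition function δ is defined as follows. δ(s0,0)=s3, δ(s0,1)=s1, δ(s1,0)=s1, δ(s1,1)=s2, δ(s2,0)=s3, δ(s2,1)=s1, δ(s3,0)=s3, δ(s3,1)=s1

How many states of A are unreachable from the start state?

Starting at s1 and following transitions, the reachable set is {s1, s2, s3}. That leaves s0 unreachable — 1 in total.

1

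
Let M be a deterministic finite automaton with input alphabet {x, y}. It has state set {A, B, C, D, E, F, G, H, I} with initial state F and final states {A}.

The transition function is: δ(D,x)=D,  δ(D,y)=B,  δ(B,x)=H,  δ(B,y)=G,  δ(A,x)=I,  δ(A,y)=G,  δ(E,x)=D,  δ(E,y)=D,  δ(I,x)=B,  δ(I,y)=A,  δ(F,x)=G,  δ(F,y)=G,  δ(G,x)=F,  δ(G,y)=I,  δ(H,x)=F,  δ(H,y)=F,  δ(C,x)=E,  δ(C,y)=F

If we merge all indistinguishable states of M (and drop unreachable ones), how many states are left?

6

States {C,D,E} cannot be reached from the start state, so discard them.
Initial partition by acceptance: {A} | {B,F,G,H,I}.
Refine {B,F,G,H,I} on symbol y: members go to different blocks, giving {B,F,G,H} and {I}.
Refine {B,F,G,H} on symbol y: members go to different blocks, giving {B,F,H} and {G}.
Refine {B,F,H} on symbol x: members go to different blocks, giving {B,H} and {F}.
On input x, block {B,H} splits into {B} and {H}.
The partition is now stable with 6 blocks: {A} | {B} | {I} | {G} | {F} | {H}.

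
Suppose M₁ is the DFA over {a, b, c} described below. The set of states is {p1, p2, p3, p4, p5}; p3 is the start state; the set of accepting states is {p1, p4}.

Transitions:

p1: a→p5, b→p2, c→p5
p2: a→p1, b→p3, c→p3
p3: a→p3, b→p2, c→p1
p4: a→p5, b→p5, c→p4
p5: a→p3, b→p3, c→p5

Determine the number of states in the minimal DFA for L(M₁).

States {p4} cannot be reached from the start state, so discard them.
Initial partition by acceptance: {p1} | {p2,p3,p5}.
Split {p2,p3,p5} by δ(·,a) → {p3,p5} and {p2}.
On input b, block {p3,p5} splits into {p3} and {p5}.
Stable partition: {p1} | {p3} | {p2} | {p5} — 4 equivalence classes.

4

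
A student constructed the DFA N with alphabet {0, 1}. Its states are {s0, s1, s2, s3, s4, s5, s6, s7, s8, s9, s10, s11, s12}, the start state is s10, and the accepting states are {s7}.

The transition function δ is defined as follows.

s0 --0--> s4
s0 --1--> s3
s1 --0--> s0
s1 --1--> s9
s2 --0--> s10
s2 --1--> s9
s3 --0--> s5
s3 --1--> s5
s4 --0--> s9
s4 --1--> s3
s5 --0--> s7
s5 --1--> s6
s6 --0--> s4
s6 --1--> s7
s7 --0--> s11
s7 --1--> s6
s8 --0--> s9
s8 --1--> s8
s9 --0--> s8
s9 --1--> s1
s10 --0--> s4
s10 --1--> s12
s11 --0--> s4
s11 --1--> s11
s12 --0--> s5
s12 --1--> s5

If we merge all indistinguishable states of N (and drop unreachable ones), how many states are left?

States {s2} cannot be reached from the start state, so discard them.
P0 = {s7} | {s0,s1,s3,s4,s5,s6,s8,s9,s10,s11,s12}.
On input 0, block {s0,s1,s3,s4,s5,s6,s8,s9,s10,s11,s12} splits into {s0,s1,s3,s4,s6,s8,s9,s10,s11,s12} and {s5}.
On input 0, block {s0,s1,s3,s4,s6,s8,s9,s10,s11,s12} splits into {s0,s1,s4,s6,s8,s9,s10,s11} and {s3,s12}.
Split {s0,s1,s4,s6,s8,s9,s10,s11} by δ(·,1) → {s1,s8,s9,s11} and {s0,s4,s10} and {s6}.
On input 0, block {s1,s8,s9,s11} splits into {s1,s11} and {s8,s9}.
Refine {s1,s11} on symbol 1: members go to different blocks, giving {s1} and {s11}.
Split {s0,s4,s10} by δ(·,0) → {s0,s10} and {s4}.
Refine {s8,s9} on symbol 1: members go to different blocks, giving {s8} and {s9}.
The partition is now stable with 10 blocks: {s7} | {s1} | {s5} | {s3,s12} | {s0,s10} | {s6} | {s8} | {s11} | {s4} | {s9}.

10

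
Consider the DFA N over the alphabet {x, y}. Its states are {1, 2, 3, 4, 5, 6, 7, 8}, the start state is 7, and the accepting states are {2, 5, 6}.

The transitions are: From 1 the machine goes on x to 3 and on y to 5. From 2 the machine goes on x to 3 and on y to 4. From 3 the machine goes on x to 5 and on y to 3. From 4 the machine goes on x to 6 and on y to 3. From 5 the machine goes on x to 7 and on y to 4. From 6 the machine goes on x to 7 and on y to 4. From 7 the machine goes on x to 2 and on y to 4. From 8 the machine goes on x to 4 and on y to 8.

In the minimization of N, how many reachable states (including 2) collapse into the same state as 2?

Reachable states from the start: {2,3,4,5,6,7}. Unreachable: {1,8} — drop them.
P0 = {2,5,6} | {3,4,7}.
No further refinement is possible. Final partition (2 blocks): {2,5,6} | {3,4,7}.
The equivalence class containing 2 is {2,5,6}, of size 3.

3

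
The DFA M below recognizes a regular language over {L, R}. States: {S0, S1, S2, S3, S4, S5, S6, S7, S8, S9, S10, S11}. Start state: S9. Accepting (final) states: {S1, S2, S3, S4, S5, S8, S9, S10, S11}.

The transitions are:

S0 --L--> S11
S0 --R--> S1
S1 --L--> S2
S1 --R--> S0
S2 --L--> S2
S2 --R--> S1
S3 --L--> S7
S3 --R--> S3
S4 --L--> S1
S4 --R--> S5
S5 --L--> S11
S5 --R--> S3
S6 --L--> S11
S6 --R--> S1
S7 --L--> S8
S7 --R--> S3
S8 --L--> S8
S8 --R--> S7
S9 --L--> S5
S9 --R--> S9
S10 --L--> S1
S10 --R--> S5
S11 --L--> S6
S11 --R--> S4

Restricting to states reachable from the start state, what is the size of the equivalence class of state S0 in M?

States {S10} cannot be reached from the start state, so discard them.
P0 = {S1,S2,S3,S4,S5,S8,S9,S11} | {S0,S6,S7}.
On input L, block {S1,S2,S3,S4,S5,S8,S9,S11} splits into {S1,S2,S4,S5,S8,S9} and {S3,S11}.
Refine {S1,S2,S4,S5,S8,S9} on symbol L: members go to different blocks, giving {S1,S2,S4,S8,S9} and {S5}.
Refine {S1,S2,S4,S8,S9} on symbol L: members go to different blocks, giving {S1,S2,S4,S8} and {S9}.
Split {S1,S2,S4,S8} by δ(·,R) → {S1,S8} and {S2} and {S4}.
Split {S1,S8} by δ(·,L) → {S1} and {S8}.
On input L, block {S0,S6,S7} splits into {S0,S6} and {S7}.
Split {S3,S11} by δ(·,L) → {S3} and {S11}.
Stable partition: {S1} | {S0,S6} | {S3} | {S5} | {S9} | {S2} | {S4} | {S8} | {S7} | {S11} — 10 equivalence classes.
The equivalence class containing S0 is {S0,S6}, of size 2.

2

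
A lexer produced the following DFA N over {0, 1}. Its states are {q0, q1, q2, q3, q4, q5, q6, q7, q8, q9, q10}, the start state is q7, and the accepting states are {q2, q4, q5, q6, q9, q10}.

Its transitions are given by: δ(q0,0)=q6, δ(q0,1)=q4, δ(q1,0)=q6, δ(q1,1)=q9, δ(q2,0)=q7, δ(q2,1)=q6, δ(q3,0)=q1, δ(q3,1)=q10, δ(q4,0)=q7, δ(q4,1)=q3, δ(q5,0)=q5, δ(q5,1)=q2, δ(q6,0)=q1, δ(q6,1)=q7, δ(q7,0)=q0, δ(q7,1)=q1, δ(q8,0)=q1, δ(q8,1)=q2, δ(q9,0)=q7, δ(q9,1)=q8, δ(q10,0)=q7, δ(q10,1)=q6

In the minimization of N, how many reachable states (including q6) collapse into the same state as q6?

Reachable states from the start: {q0,q1,q2,q3,q4,q6,q7,q8,q9,q10}. Unreachable: {q5} — drop them.
P0 = {q2,q4,q6,q9,q10} | {q0,q1,q3,q7,q8}.
Split {q2,q4,q6,q9,q10} by δ(·,1) → {q4,q6,q9} and {q2,q10}.
Refine {q0,q1,q3,q7,q8} on symbol 0: members go to different blocks, giving {q3,q7,q8} and {q0,q1}.
On input 0, block {q4,q6,q9} splits into {q4,q9} and {q6}.
On input 1, block {q3,q7,q8} splits into {q3,q8} and {q7}.
The partition is now stable with 6 blocks: {q4,q9} | {q3,q8} | {q2,q10} | {q0,q1} | {q6} | {q7}.
State q6 belongs to the block {q6}, which has 1 states.

1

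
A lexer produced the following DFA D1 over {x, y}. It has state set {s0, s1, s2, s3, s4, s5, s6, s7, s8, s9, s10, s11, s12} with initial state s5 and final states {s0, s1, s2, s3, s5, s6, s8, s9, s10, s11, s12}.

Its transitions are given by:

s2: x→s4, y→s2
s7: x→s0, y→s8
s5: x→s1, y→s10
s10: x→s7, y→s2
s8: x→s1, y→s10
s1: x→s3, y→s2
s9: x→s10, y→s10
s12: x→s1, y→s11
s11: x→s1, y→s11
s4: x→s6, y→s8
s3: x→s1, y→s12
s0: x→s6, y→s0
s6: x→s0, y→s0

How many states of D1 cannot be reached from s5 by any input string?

1

BFS from s5 reaches {s0, s1, s2, s3, s4, s5, s6, s7, s8, s10, s11, s12}; the 1 state(s) s9 are never visited.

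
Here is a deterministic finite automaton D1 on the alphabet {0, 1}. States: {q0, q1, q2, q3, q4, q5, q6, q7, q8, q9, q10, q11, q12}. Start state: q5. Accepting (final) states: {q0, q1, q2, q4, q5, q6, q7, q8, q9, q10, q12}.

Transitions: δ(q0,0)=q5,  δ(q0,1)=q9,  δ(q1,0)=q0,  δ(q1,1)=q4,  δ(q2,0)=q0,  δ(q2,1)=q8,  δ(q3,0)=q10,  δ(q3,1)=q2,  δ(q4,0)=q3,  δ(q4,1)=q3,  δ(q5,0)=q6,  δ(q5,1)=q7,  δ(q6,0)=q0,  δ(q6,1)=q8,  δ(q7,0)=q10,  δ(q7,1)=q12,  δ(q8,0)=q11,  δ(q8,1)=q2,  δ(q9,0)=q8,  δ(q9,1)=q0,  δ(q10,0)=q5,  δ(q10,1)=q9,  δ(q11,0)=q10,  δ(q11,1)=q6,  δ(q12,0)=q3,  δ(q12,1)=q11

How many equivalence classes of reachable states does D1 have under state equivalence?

8

States {q1,q4} cannot be reached from the start state, so discard them.
Initial partition by acceptance: {q0,q2,q5,q6,q7,q8,q9,q10,q12} | {q3,q11}.
On input 0, block {q0,q2,q5,q6,q7,q8,q9,q10,q12} splits into {q0,q2,q5,q6,q7,q9,q10} and {q8,q12}.
Split {q0,q2,q5,q6,q7,q9,q10} by δ(·,0) → {q0,q2,q5,q6,q7,q10} and {q9}.
On input 1, block {q0,q2,q5,q6,q7,q10} splits into {q2,q6,q7} and {q0,q10} and {q5}.
On input 1, block {q8,q12} splits into {q8} and {q12}.
Split {q2,q6,q7} by δ(·,1) → {q2,q6} and {q7}.
The partition is now stable with 8 blocks: {q2,q6} | {q3,q11} | {q8} | {q9} | {q0,q10} | {q5} | {q12} | {q7}.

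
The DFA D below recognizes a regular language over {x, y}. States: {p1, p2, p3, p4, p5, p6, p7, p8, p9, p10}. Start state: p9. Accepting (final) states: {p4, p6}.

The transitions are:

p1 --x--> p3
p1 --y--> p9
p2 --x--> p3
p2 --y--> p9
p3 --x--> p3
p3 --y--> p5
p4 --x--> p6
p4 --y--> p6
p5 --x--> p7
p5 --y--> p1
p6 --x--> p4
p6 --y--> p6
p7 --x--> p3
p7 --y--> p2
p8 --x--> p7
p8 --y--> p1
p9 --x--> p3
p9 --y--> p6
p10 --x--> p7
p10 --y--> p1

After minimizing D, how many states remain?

6

States {p8,p10} cannot be reached from the start state, so discard them.
P0 = {p4,p6} | {p1,p2,p3,p5,p7,p9}.
Refine {p1,p2,p3,p5,p7,p9} on symbol y: members go to different blocks, giving {p1,p2,p3,p5,p7} and {p9}.
On input y, block {p1,p2,p3,p5,p7} splits into {p3,p5,p7} and {p1,p2}.
Refine {p3,p5,p7} on symbol y: members go to different blocks, giving {p5,p7} and {p3}.
On input x, block {p5,p7} splits into {p5} and {p7}.
Stable partition: {p4,p6} | {p5} | {p9} | {p1,p2} | {p3} | {p7} — 6 equivalence classes.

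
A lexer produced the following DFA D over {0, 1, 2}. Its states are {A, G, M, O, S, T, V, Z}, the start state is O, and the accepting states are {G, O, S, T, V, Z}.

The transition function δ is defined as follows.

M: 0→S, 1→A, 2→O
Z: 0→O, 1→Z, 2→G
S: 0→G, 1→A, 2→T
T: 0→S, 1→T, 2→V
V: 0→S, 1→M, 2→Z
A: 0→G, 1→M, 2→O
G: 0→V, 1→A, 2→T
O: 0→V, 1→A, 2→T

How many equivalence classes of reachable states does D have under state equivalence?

3

Initial partition by acceptance: {G,O,S,T,V,Z} | {A,M}.
Split {G,O,S,T,V,Z} by δ(·,1) → {G,O,S,V} and {T,Z}.
Stable partition: {G,O,S,V} | {A,M} | {T,Z} — 3 equivalence classes.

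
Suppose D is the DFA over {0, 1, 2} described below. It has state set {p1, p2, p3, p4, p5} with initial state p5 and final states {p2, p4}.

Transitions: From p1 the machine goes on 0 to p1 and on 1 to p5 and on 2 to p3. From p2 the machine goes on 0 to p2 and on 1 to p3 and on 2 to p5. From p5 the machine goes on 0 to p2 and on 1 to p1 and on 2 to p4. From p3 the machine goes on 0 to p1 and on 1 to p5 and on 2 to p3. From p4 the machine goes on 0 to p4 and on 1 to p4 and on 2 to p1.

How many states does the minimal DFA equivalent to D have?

Start with accepting vs non-accepting: {p2,p4} | {p1,p3,p5}.
Split {p2,p4} by δ(·,1) → {p2} and {p4}.
Refine {p1,p3,p5} on symbol 0: members go to different blocks, giving {p1,p3} and {p5}.
Stable partition: {p2} | {p1,p3} | {p4} | {p5} — 4 equivalence classes.

4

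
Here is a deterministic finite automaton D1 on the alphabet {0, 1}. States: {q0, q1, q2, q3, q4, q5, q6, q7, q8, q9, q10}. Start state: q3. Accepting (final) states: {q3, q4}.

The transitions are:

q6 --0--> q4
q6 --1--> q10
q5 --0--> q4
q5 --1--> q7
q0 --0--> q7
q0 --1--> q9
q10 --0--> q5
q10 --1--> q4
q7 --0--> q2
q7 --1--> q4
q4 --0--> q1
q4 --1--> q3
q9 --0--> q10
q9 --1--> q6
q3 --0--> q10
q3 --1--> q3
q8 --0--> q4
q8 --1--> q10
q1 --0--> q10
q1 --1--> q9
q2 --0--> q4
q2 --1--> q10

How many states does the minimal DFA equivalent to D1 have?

States {q0,q8} cannot be reached from the start state, so discard them.
Initial partition by acceptance: {q3,q4} | {q1,q2,q5,q6,q7,q9,q10}.
Refine {q1,q2,q5,q6,q7,q9,q10} on symbol 0: members go to different blocks, giving {q1,q7,q9,q10} and {q2,q5,q6}.
On input 0, block {q1,q7,q9,q10} splits into {q1,q9} and {q7,q10}.
Refine {q3,q4} on symbol 0: members go to different blocks, giving {q3} and {q4}.
Split {q1,q9} by δ(·,1) → {q1} and {q9}.
Stable partition: {q3} | {q1} | {q2,q5,q6} | {q7,q10} | {q4} | {q9} — 6 equivalence classes.

6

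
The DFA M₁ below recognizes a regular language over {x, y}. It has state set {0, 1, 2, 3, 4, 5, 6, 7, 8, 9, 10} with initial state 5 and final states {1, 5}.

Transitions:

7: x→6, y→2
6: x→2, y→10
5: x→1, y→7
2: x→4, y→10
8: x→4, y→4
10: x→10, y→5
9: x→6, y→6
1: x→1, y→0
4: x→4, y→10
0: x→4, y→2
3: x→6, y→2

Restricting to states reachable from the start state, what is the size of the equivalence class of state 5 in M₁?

States {3,8,9} cannot be reached from the start state, so discard them.
Initial partition by acceptance: {1,5} | {0,2,4,6,7,10}.
On input y, block {0,2,4,6,7,10} splits into {0,2,4,6,7} and {10}.
Refine {0,2,4,6,7} on symbol y: members go to different blocks, giving {2,4,6} and {0,7}.
The partition is now stable with 4 blocks: {1,5} | {2,4,6} | {10} | {0,7}.
State 5 belongs to the block {1,5}, which has 2 states.

2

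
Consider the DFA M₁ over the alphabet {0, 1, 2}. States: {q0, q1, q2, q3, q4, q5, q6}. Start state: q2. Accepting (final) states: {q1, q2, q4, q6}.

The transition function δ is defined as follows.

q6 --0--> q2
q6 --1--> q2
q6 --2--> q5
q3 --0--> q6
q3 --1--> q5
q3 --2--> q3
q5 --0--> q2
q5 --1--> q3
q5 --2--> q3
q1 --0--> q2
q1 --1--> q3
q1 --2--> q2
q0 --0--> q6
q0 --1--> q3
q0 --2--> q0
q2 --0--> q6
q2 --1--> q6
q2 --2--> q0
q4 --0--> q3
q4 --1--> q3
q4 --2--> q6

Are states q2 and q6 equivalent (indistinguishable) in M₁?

Yes

States {q1,q4} cannot be reached from the start state, so discard them.
P0 = {q2,q6} | {q0,q3,q5}.
The partition is now stable with 2 blocks: {q2,q6} | {q0,q3,q5}.
q2 and q6 lie in the same block of the stable partition, so they are equivalent — no string distinguishes them.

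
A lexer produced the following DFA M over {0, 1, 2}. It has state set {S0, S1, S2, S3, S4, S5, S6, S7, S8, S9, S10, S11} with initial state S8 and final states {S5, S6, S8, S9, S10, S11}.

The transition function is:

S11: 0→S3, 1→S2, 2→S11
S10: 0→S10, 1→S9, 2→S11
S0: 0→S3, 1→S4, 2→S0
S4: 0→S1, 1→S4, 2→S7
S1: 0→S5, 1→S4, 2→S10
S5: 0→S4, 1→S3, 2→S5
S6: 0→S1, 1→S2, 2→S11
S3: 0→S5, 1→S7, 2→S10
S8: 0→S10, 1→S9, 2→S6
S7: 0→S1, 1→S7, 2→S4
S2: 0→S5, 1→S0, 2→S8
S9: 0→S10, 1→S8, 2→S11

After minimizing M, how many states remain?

5

All states are reachable from the start state.
Start with accepting vs non-accepting: {S5,S6,S8,S9,S10,S11} | {S0,S1,S2,S3,S4,S7}.
On input 0, block {S5,S6,S8,S9,S10,S11} splits into {S5,S6,S11} and {S8,S9,S10}.
Split {S0,S1,S2,S3,S4,S7} by δ(·,0) → {S0,S4,S7} and {S1,S2,S3}.
On input 0, block {S5,S6,S11} splits into {S6,S11} and {S5}.
No further refinement is possible. Final partition (5 blocks): {S6,S11} | {S0,S4,S7} | {S8,S9,S10} | {S1,S2,S3} | {S5}.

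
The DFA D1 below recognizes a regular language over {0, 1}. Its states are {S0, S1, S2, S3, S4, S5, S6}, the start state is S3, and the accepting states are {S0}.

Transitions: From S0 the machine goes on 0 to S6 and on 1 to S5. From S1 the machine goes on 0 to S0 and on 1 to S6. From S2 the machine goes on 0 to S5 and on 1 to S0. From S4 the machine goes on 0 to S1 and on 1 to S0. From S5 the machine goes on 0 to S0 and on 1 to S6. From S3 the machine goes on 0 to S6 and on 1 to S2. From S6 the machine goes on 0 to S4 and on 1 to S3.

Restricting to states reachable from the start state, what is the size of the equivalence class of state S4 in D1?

2

Start with accepting vs non-accepting: {S0} | {S1,S2,S3,S4,S5,S6}.
Refine {S1,S2,S3,S4,S5,S6} on symbol 0: members go to different blocks, giving {S2,S3,S4,S6} and {S1,S5}.
Refine {S2,S3,S4,S6} on symbol 0: members go to different blocks, giving {S2,S4} and {S3,S6}.
Refine {S3,S6} on symbol 0: members go to different blocks, giving {S3} and {S6}.
Stable partition: {S0} | {S2,S4} | {S1,S5} | {S3} | {S6} — 5 equivalence classes.
The equivalence class containing S4 is {S2,S4}, of size 2.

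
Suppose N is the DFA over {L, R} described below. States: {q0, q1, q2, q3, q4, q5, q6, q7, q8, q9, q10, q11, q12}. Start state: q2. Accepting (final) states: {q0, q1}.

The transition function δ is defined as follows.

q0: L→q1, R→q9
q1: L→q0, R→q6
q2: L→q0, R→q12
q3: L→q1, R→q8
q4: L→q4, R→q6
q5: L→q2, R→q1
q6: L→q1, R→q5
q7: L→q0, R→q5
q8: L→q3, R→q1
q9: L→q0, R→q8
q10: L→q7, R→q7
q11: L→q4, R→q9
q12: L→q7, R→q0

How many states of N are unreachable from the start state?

No path from q2 leads to q4, q10, q11; the other 10 states are all reachable.

3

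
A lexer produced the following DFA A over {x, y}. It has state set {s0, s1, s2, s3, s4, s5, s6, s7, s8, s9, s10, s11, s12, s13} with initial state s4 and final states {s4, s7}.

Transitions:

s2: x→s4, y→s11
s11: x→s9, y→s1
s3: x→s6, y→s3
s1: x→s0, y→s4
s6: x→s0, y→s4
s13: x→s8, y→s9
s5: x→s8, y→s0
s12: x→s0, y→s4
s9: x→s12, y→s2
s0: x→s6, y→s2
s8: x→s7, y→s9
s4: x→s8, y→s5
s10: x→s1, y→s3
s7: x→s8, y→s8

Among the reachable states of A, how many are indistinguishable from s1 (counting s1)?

States {s3,s10,s13} cannot be reached from the start state, so discard them.
P0 = {s4,s7} | {s0,s1,s2,s5,s6,s8,s9,s11,s12}.
Refine {s0,s1,s2,s5,s6,s8,s9,s11,s12} on symbol x: members go to different blocks, giving {s0,s1,s5,s6,s9,s11,s12} and {s2,s8}.
Split {s4,s7} by δ(·,y) → {s4} and {s7}.
Split {s0,s1,s5,s6,s9,s11,s12} by δ(·,x) → {s0,s1,s6,s9,s11,s12} and {s5}.
Split {s0,s1,s6,s9,s11,s12} by δ(·,y) → {s1,s6,s12} and {s0,s9} and {s11}.
Refine {s2,s8} on symbol x: members go to different blocks, giving {s2} and {s8}.
The partition is now stable with 8 blocks: {s4} | {s1,s6,s12} | {s2} | {s7} | {s5} | {s0,s9} | {s11} | {s8}.
State s1 belongs to the block {s1,s6,s12}, which has 3 states.

3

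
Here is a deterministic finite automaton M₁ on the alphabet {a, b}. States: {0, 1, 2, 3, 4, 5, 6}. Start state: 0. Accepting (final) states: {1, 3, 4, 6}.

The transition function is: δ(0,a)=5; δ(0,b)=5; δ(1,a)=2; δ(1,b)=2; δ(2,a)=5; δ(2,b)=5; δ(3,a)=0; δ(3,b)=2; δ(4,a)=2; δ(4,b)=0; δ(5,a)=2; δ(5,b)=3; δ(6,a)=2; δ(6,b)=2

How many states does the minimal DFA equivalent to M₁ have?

Reachable states from the start: {0,2,3,5}. Unreachable: {1,4,6} — drop them.
Start with accepting vs non-accepting: {3} | {0,2,5}.
Refine {0,2,5} on symbol b: members go to different blocks, giving {0,2} and {5}.
Stable partition: {3} | {0,2} | {5} — 3 equivalence classes.

3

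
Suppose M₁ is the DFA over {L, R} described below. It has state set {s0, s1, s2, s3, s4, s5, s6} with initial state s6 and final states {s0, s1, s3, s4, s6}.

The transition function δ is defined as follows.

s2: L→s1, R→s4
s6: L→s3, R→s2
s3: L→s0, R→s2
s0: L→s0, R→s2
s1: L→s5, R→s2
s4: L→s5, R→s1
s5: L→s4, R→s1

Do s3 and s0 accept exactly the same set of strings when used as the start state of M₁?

Yes

Initial partition by acceptance: {s0,s1,s3,s4,s6} | {s2,s5}.
On input L, block {s0,s1,s3,s4,s6} splits into {s0,s3,s6} and {s1,s4}.
Refine {s1,s4} on symbol R: members go to different blocks, giving {s1} and {s4}.
On input L, block {s2,s5} splits into {s2} and {s5}.
No further refinement is possible. Final partition (5 blocks): {s0,s3,s6} | {s2} | {s1} | {s4} | {s5}.
s3 and s0 lie in the same block of the stable partition, so they are equivalent — no string distinguishes them.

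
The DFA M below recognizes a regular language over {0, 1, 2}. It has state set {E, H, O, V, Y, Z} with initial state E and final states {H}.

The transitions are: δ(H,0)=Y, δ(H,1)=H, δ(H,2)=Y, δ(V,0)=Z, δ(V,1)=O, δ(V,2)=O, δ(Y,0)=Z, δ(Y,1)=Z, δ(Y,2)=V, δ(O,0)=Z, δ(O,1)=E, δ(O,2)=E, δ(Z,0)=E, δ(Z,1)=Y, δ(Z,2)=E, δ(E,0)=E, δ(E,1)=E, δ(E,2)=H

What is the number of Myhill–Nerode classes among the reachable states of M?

6

P0 = {H} | {E,O,V,Y,Z}.
Split {E,O,V,Y,Z} by δ(·,2) → {O,V,Y,Z} and {E}.
On input 0, block {O,V,Y,Z} splits into {O,V,Y} and {Z}.
On input 1, block {O,V,Y} splits into {V} and {O} and {Y}.
The partition is now stable with 6 blocks: {H} | {V} | {E} | {Z} | {O} | {Y}.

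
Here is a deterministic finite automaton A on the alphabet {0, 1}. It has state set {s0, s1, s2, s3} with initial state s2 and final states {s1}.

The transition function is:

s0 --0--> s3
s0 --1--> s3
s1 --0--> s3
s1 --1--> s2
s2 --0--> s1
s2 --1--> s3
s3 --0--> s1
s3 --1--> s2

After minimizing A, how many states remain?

First remove the unreachable states {s0}; 3 states remain.
Start with accepting vs non-accepting: {s1} | {s2,s3}.
Stable partition: {s1} | {s2,s3} — 2 equivalence classes.

2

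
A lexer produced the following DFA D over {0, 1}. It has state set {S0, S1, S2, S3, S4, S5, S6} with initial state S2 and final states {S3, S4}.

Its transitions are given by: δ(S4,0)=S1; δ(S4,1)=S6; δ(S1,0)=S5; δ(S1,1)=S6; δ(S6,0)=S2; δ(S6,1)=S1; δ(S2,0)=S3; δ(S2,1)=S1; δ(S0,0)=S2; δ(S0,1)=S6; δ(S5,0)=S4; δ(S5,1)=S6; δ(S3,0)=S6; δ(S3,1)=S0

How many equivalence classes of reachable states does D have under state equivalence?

3

Every state is reachable, so we keep all 7.
Start with accepting vs non-accepting: {S3,S4} | {S0,S1,S2,S5,S6}.
On input 0, block {S0,S1,S2,S5,S6} splits into {S0,S1,S6} and {S2,S5}.
The partition is now stable with 3 blocks: {S3,S4} | {S0,S1,S6} | {S2,S5}.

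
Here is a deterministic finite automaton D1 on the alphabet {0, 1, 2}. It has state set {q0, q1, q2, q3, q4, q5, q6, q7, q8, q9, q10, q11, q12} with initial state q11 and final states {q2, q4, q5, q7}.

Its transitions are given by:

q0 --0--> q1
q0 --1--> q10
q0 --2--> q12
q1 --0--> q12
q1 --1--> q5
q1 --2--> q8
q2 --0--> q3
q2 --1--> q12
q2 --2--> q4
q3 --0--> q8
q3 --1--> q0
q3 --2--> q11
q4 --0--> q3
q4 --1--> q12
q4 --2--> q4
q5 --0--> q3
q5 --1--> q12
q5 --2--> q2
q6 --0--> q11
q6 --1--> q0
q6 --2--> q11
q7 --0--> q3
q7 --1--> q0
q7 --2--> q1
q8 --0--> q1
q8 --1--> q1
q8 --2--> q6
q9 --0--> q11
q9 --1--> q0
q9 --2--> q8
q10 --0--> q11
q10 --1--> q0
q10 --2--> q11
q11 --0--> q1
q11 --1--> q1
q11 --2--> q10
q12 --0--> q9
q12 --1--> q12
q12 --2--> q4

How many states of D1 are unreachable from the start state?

1

Starting at q11 and following transitions, the reachable set is {q0, q1, q2, q3, q4, q5, q6, q8, q9, q10, q11, q12}. That leaves q7 unreachable — 1 in total.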